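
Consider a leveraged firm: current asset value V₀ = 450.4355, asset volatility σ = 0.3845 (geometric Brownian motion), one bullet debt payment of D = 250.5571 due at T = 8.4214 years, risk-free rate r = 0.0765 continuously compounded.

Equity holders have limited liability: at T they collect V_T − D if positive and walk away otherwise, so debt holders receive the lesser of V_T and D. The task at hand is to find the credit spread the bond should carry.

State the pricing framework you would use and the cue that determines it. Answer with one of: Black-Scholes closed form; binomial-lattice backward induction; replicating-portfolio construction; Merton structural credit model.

Key observation: with the firm-asset dynamics (V₀ = 450.4355) and a single zero-coupon liability of face 250.5571 given, debt value, spread, and default probability all derive from the option view of the balance sheet.

framework: Merton structural credit model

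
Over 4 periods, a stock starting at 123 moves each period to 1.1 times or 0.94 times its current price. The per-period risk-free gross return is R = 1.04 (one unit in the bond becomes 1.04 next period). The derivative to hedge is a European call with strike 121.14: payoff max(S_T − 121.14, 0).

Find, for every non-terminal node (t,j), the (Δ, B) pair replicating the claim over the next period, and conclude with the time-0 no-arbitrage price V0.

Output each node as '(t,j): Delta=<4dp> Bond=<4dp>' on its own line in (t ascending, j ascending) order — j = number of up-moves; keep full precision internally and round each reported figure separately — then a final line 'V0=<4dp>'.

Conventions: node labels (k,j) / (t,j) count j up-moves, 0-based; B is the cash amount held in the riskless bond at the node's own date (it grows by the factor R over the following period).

(0,0): Delta=0.8567 Bond=-84.5132
(1,0): Delta=0.6798 Bond=-67.4462
(1,1): Delta=0.9474 Bond=-100.1623
(2,0): Delta=0.3582 Bond=-35.1917
(2,1): Delta=0.8447 Bond=-91.1155
(2,2): Delta=1.0000 Bond=-112.0007
(3,0): Delta=0.0000 Bond=0.0000
(3,1): Delta=0.5419 Bond=-58.5590
(3,2): Delta=1.0000 Bond=-116.4808
(3,3): Delta=1.0000 Bond=-116.4808
V0=20.8609

Risk-neutral probability p* = (R−d)/(u−d) = (1.04−0.94)/(1.1−0.94) = 0.6250.
At maturity the claim pays: V(4,0)=0.0000, V(4,1)=0.0000, V(4,2)=10.3662, V(4,3)=32.7502, V(4,4)=58.9443
(3,0): S=102.1618. Δ = (V_up−V_dn)/(S_up−S_dn) = (0.0000−0.0000)/(112.3780−96.0321) = 0.0000. V = [p*·0.0000 + (1−p*)·0.0000]/1.04 = 0.0000. B = V − Δ·S = 0.0000.
(3,1): S=119.5511. Δ = (V_up−V_dn)/(S_up−S_dn) = (10.3662−0.0000)/(131.5062−112.3780) = 0.5419. V = [p*·10.3662 + (1−p*)·0.0000]/1.04 = 6.2297. B = V − Δ·S = -58.5590.
(3,2): S=139.9002. Δ = (V_up−V_dn)/(S_up−S_dn) = (32.7502−10.3662)/(153.8902−131.5062) = 1.0000. V = [p*·32.7502 + (1−p*)·10.3662]/1.04 = 23.4194. B = V − Δ·S = -116.4808.
(3,3): S=163.7130. Δ = (V_up−V_dn)/(S_up−S_dn) = (58.9443−32.7502)/(180.0843−153.8902) = 1.0000. V = [p*·58.9443 + (1−p*)·32.7502]/1.04 = 47.2322. B = V − Δ·S = -116.4808.
(2,0): S=108.6828. Δ = (V_up−V_dn)/(S_up−S_dn) = (6.2297−0.0000)/(119.5511−102.1618) = 0.3582. V = [p*·6.2297 + (1−p*)·0.0000]/1.04 = 3.7438. B = V − Δ·S = -35.1917.
(2,1): S=127.1820. Δ = (V_up−V_dn)/(S_up−S_dn) = (23.4194−6.2297)/(139.9002−119.5511) = 0.8447. V = [p*·23.4194 + (1−p*)·6.2297]/1.04 = 16.3205. B = V − Δ·S = -91.1155.
(2,2): S=148.8300. Δ = (V_up−V_dn)/(S_up−S_dn) = (47.2322−23.4194)/(163.7130−139.9002) = 1.0000. V = [p*·47.2322 + (1−p*)·23.4194]/1.04 = 36.8293. B = V − Δ·S = -112.0007.
(1,0): S=115.6200. Δ = (V_up−V_dn)/(S_up−S_dn) = (16.3205−3.7438)/(127.1820−108.6828) = 0.6798. V = [p*·16.3205 + (1−p*)·3.7438]/1.04 = 11.1579. B = V − Δ·S = -67.4462.
(1,1): S=135.3000. Δ = (V_up−V_dn)/(S_up−S_dn) = (36.8293−16.3205)/(148.8300−127.1820) = 0.9474. V = [p*·36.8293 + (1−p*)·16.3205]/1.04 = 28.0177. B = V − Δ·S = -100.1623.
(0,0): S=123.0000. Δ = (V_up−V_dn)/(S_up−S_dn) = (28.0177−11.1579)/(135.3000−115.6200) = 0.8567. V = [p*·28.0177 + (1−p*)·11.1579]/1.04 = 20.8609. B = V − Δ·S = -84.5132.
Sanity check at the root: Δ(0,0)·S0 + B(0,0) reproduces V0 = 20.8609.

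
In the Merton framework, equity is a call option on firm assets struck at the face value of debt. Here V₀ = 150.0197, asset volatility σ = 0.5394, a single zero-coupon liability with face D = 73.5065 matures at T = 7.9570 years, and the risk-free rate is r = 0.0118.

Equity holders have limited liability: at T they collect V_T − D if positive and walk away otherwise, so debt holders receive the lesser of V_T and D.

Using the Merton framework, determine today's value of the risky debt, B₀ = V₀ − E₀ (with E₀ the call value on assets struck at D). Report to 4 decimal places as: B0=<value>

B0=42.1134

Work the structural quantities from V₀ = 150.0197 against face 73.5065:
d₁ = [ln(V₀/D) + (r + σ²/2)T] / (σ√T)
   = [ln(150.0197/73.5065) + (0.0118 + 0.5·0.5394²)·7.9570] / (0.5394·√7.9570)
   = [0.713393 + 1.251447] / 1.521548 = 1.291342
d₂ = d₁ − σ√T = 1.291342 − 1.521548 = -0.230205
N(d₁) = 0.901708,  N(d₂) = 0.408966,  e^(−rT) = 0.910381
E₀ = V₀·N(d₁) − D·e^(−rT)·N(d₂)
   = 150.0197·0.901708 − 73.5065·0.910381·0.408966 = 107.906338
B₀ = V₀ − E₀ = 150.0197 − 107.906338 = 42.113362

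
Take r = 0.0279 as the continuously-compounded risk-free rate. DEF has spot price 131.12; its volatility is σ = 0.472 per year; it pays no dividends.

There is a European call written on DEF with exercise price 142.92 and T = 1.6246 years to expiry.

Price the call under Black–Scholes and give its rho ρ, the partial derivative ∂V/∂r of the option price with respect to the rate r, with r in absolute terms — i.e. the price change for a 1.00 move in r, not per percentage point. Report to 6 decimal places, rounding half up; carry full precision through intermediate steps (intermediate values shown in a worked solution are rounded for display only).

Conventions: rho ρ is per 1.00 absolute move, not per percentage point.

price = 28.985296
ρ = 79.034936

σ√T = 0.472·√1.6246 = 0.601610
d₁ = (ln(S/K) + (r+σ²/2)T) / (σ√T) = (ln(131.12/142.92) + (0.0279+0.472²/2)·1.6246) / 0.601610 = (-0.086172 + 0.226294) / 0.601610 = 0.232911
d₂ = d₁ − σ√T = 0.232911 − 0.601610 = -0.368699
e^{−rT} = 0.955686
N(d₁) = 0.592085,  N(d₂) = 0.356176
Call price V = S·N(d₁) − K·e^{−rT}·N(d₂) = 77.634155 − 48.648859 = 28.985296
ρ = K·T·e^{−rT}·N(d₂) = 79.034936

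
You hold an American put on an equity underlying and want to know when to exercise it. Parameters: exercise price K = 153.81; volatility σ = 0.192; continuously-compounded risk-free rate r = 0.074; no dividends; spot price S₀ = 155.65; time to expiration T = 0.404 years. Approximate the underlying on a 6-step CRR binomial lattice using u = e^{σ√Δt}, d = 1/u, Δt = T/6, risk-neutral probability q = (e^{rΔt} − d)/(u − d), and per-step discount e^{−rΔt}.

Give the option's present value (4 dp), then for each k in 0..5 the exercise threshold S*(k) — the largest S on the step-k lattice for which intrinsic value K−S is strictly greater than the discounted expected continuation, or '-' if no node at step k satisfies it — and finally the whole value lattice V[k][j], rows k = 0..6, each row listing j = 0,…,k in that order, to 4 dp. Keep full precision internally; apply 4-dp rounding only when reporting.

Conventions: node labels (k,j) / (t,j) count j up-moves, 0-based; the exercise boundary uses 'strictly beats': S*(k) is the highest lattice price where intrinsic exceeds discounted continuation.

price = 4.9380
boundary = - - - 134.0410 140.8882 134.0410
tree:
4.9380
8.1903 2.1871
13.0576 4.0809 0.5788
19.7690 7.4077 1.2581 0.0000
26.2835 12.9218 2.7348 0.0000 0.0000
32.4814 19.7690 5.9446 0.0000 0.0000 0.0000
38.3780 26.2835 12.9218 0.0000 0.0000 0.0000 0.0000

params: Δt=0.06733 u=1.05108 d=0.95140 q=0.53766 e^(-rΔt)=0.99503
t_6 payoffs: 38.3780 26.2835 12.9218 0.0000 0.0000 0.0000 0.0000
t_5: node(5,0) S=121.3286 payoff=32.4814 vs cont=31.7169 → 32.4814 [stop]  node(5,1) S=134.0410 payoff=19.7690 vs cont=19.0045 → 19.7690 [stop]  node(5,2) S=148.0853 payoff=5.7247 vs cont=5.9446 → 5.9446 [wait]  node(5,3) S=163.6011 payoff=0.0000 vs cont=0.0000 → 0.0000 [wait]  node(5,4) S=180.7427 payoff=0.0000 vs cont=0.0000 → 0.0000 [wait]  node(5,5) S=199.6802 payoff=0.0000 vs cont=0.0000 → 0.0000 [wait]  ⇒ S*(5)=134.0410
t_4: node(4,0) S=127.5265 payoff=26.2835 vs cont=25.5190 → 26.2835 [stop]  node(4,1) S=140.8882 payoff=12.9218 vs cont=12.2749 → 12.9218 [stop]  node(4,2) S=155.6500 payoff=0.0000 vs cont=2.7348 → 2.7348 [wait]  node(4,3) S=171.9584 payoff=0.0000 vs cont=0.0000 → 0.0000 [wait]  node(4,4) S=189.9756 payoff=0.0000 vs cont=0.0000 → 0.0000 [wait]  ⇒ S*(4)=140.8882
t_3: node(3,0) S=134.0410 payoff=19.7690 vs cont=19.0045 → 19.7690 [stop]  node(3,1) S=148.0853 payoff=5.7247 vs cont=7.4077 → 7.4077 [wait]  node(3,2) S=163.6011 payoff=0.0000 vs cont=1.2581 → 1.2581 [wait]  node(3,3) S=180.7427 payoff=0.0000 vs cont=0.0000 → 0.0000 [wait]  ⇒ S*(3)=134.0410
t_2: node(2,0) S=140.8882 payoff=12.9218 vs cont=13.0576 → 13.0576 [wait]  node(2,1) S=155.6500 payoff=0.0000 vs cont=4.0809 → 4.0809 [wait]  node(2,2) S=171.9584 payoff=0.0000 vs cont=0.5788 → 0.5788 [wait]  ⇒ S*(2)=-
t_1: node(1,0) S=148.0853 payoff=5.7247 vs cont=8.1903 → 8.1903 [wait]  node(1,1) S=163.6011 payoff=0.0000 vs cont=2.1871 → 2.1871 [wait]  ⇒ S*(1)=-
t_0: node(0,0) S=155.6500 payoff=0.0000 vs cont=4.9380 → 4.9380 [wait]  ⇒ S*(0)=-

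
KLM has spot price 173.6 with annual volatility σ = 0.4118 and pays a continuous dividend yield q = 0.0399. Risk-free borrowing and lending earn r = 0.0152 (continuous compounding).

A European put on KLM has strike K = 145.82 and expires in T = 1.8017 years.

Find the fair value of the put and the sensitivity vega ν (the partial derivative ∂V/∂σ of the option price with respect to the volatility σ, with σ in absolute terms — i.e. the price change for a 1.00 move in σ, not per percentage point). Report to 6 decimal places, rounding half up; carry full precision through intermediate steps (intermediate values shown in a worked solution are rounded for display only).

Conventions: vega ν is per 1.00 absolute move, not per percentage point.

σ√T = 0.4118·√1.8017 = 0.552749
d₁ = (ln(S/K) + (r−q+σ²/2)T) / (σ√T) = (ln(173.6/145.82) + (0.0152−0.0399+0.4118²/2)·1.8017) / 0.552749 = (0.174381 + 0.108263) / 0.552749 = 0.511343
d₂ = d₁ − σ√T = 0.511343 − 0.552749 = -0.041405
e^{−rT} = 0.972986
e^{−qT} = 0.930635
N(−d₁) = 0.304555,  N(−d₂) = 0.516514
Put price V = K·e^{−rT}·N(−d₂) − S·e^{−qT}·N(−d₁) = 73.283346 − 49.203435 = 24.079910
φ(d₁) = (1/√(2π))·e^{−d₁²/2} = 0.350052
ν = S·e^{−qT}·φ(d₁)·√T = 75.910632

price = 24.079910
ν = 75.910632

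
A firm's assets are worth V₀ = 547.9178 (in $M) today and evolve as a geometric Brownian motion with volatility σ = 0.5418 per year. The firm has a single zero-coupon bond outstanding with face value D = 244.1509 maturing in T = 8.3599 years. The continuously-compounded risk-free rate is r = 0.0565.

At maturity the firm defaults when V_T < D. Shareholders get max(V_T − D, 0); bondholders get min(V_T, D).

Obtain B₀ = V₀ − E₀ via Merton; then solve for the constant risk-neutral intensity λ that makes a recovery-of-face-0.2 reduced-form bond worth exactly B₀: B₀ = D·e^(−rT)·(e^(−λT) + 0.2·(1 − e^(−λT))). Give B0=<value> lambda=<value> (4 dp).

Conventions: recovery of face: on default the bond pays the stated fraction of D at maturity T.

With assets at 547.9178 and a single debt payment of 244.1509 at 8.3599 years:
d₁ = [ln(V₀/D) + (r + σ²/2)T] / (σ√T)
   = [ln(547.9178/244.1509) + (0.0565 + 0.5·0.5418²)·8.3599] / (0.5418·√8.3599)
   = [0.808339 + 1.699347] / 1.566533 = 1.600787
d₂ = d₁ − σ√T = 1.600787 − 1.566533 = 0.034254
N(d₁) = 0.945288,  N(d₂) = 0.513663,  e^(−rT) = 0.623545
E₀ = V₀·N(d₁) − D·e^(−rT)·N(d₂)
   = 547.9178·0.945288 − 244.1509·0.623545·0.513663 = 439.740559
B₀ = V₀ − E₀ = 547.9178 − 439.740559 = 108.177241
e^(−λT) = (B₀·e^(rT)/D − 0.2)/(1 − 0.2) = (108.1772·1.603734/244.1509 − 0.2)/0.8 = 0.63821811
λ = −ln(0.63821811)/8.3599 = 0.053718

B0=108.1772 lambda=0.0537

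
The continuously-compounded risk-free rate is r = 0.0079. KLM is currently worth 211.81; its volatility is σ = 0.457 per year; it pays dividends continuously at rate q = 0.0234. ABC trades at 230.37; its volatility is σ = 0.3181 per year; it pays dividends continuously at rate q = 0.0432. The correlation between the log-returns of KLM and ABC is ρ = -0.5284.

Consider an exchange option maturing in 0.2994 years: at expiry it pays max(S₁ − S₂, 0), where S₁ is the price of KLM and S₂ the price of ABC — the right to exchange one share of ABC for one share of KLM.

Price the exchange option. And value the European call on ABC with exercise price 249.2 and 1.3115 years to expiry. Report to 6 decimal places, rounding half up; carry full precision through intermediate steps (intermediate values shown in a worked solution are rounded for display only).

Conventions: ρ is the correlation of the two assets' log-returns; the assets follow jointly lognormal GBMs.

σ_eff = √(σ₁² + σ₂² − 2ρσ₁σ₂) = √(0.457² + 0.3181² − 2·-0.5284·0.457·0.3181) = 0.680930
d₁ = (ln(S₁/S₂) + (q₂ − q₁ + σ_eff²/2)T) / (σ_eff√T) = (ln(211.81/230.37) + (0.0432 − 0.0234 + 0.231833)·0.2994) / 0.372587 = -0.023238
d₂ = d₁ − σ_eff√T = -0.023238 − 0.372587 = -0.395826
N(d₁) = 0.490730,  N(d₂) = 0.346117
V = S₁·e^{−q₁T}·N(d₁) − S₂·e^{−q₂T}·N(d₂) = 103.215891 − 78.710281 = 24.505610
[vanilla: ABC call K=249.2]
σ√T = 0.3181·√1.3115 = 0.364290
d₁ = (ln(S/K) + (r−q+σ²/2)T) / (σ√T) = (ln(230.37/249.2) + (0.0079−0.0432+0.3181²/2)·1.3115) / 0.364290 = (-0.078569 + 0.020058) / 0.364290 = -0.160617
d₂ = d₁ − σ√T = -0.160617 − 0.364290 = -0.524907
e^{−rT} = 0.989693
e^{−qT} = 0.944918
N(d₁) = 0.436198,  N(d₂) = 0.299824
price = S·e^{−qT}·N(d₁) − K·e^{−rT}·N(d₂) = 94.951840 − 73.945953 = 21.005887

exchange price = 24.505610
price(ABC call K=249.2) = 21.005887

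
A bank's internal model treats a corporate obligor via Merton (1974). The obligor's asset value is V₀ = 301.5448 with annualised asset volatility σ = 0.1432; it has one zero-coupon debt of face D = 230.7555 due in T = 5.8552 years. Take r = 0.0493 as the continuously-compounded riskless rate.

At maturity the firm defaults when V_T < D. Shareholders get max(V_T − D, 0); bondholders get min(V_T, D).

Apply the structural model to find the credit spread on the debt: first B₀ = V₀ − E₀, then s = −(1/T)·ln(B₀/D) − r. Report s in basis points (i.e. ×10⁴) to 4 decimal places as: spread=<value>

Work the structural quantities from V₀ = 301.5448 against face 230.7555:
d₁ = [ln(V₀/D) + (r + σ²/2)T] / (σ√T)
   = [ln(301.5448/230.7555) + (0.0493 + 0.5·0.1432²)·5.8552] / (0.1432·√5.8552)
   = [0.267560 + 0.348695] / 0.346508 = 1.778471
d₂ = d₁ − σ√T = 1.778471 − 0.346508 = 1.431963
N(d₁) = 0.962337,  N(d₂) = 0.923923,  e^(−rT) = 0.749266
E₀ = V₀·N(d₁) − D·e^(−rT)·N(d₂)
   = 301.5448·0.962337 − 230.7555·0.749266·0.923923 = 130.443962
B₀ = V₀ − E₀ = 301.5448 − 130.443962 = 171.100838
spread = −(1/T)·ln(B₀/D) − r = −(1/5.8552)·ln(171.100838/230.7555) − 0.0493 = 0.00178376
in basis points: 0.00178376 × 10⁴ = 17.8376 bp

spread=17.8376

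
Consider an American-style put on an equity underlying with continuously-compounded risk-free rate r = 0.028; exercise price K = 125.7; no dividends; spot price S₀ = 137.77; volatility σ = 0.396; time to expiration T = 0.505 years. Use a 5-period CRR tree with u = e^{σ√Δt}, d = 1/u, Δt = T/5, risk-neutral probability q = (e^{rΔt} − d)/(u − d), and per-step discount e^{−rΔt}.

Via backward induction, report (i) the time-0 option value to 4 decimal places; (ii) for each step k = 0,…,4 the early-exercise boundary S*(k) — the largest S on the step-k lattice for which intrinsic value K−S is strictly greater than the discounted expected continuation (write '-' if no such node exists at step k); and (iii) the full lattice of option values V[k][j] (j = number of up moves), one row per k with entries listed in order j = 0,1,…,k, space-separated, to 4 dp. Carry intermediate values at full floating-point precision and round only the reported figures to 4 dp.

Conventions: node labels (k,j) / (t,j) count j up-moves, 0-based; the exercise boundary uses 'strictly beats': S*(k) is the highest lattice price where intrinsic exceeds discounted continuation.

price = 8.8956
boundary = - - - 94.4465 107.1130
tree:
8.8956
13.9757 3.4402
21.3265 6.0885 0.5893
31.2535 10.6894 1.1360 0.0000
42.4222 18.5870 2.1900 0.0000 0.0000
52.2701 31.2535 4.2218 0.0000 0.0000 0.0000

params: Δt=0.10100 u=1.13411 d=0.88175 q=0.47980 e^(-rΔt)=0.99718
t_5 payoffs: 52.2701 31.2535 4.2218 0.0000 0.0000 0.0000
t_4: node(4,0) S=83.2778 payoff=42.4222 vs cont=42.0672 → 42.4222 [stop]  node(4,1) S=107.1130 payoff=18.5870 vs cont=18.2321 → 18.5870 [stop]  node(4,2) S=137.7700 payoff=0.0000 vs cont=2.1900 → 2.1900 [wait]  node(4,3) S=177.2014 payoff=0.0000 vs cont=0.0000 → 0.0000 [wait]  node(4,4) S=227.9186 payoff=0.0000 vs cont=0.0000 → 0.0000 [wait]  ⇒ S*(4)=107.1130
t_3: node(3,0) S=94.4465 payoff=31.2535 vs cont=30.8985 → 31.2535 [stop]  node(3,1) S=121.4782 payoff=4.2218 vs cont=10.6894 → 10.6894 [wait]  node(3,2) S=156.2467 payoff=0.0000 vs cont=1.1360 → 1.1360 [wait]  node(3,3) S=200.9664 payoff=0.0000 vs cont=0.0000 → 0.0000 [wait]  ⇒ S*(3)=94.4465
t_2: node(2,0) S=107.1130 payoff=18.5870 vs cont=21.3265 → 21.3265 [wait]  node(2,1) S=137.7700 payoff=0.0000 vs cont=6.0885 → 6.0885 [wait]  node(2,2) S=177.2014 payoff=0.0000 vs cont=0.5893 → 0.5893 [wait]  ⇒ S*(2)=-
t_1: node(1,0) S=121.4782 payoff=4.2218 vs cont=13.9757 → 13.9757 [wait]  node(1,1) S=156.2467 payoff=0.0000 vs cont=3.4402 → 3.4402 [wait]  ⇒ S*(1)=-
t_0: node(0,0) S=137.7700 payoff=0.0000 vs cont=8.8956 → 8.8956 [wait]  ⇒ S*(0)=-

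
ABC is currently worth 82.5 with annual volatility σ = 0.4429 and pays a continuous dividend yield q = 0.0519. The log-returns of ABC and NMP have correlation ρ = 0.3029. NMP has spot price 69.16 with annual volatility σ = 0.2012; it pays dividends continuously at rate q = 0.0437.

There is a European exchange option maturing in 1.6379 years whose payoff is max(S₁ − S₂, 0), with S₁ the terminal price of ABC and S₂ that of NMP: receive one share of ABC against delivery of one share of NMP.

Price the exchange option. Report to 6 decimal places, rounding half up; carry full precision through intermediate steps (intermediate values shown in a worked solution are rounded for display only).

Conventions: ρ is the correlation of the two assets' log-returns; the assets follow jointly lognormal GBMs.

σ_eff = √(σ₁² + σ₂² − 2ρσ₁σ₂) = √(0.4429² + 0.2012² − 2·0.3029·0.4429·0.2012) = 0.427385
d₁ = (ln(S₁/S₂) + (q₂ − q₁ + σ_eff²/2)T) / (σ_eff√T) = (ln(82.5/69.16) + (0.0437 − 0.0519 + 0.091329)·1.6379) / 0.546970 = 0.571390
d₂ = d₁ − σ_eff√T = 0.571390 − 0.546970 = 0.024420
N(d₁) = 0.716132,  N(d₂) = 0.509741
V = S₁·e^{−q₁T}·N(d₁) − S₂·e^{−q₂T}·N(d₂) = 54.266158 − 32.818563 = 21.447595
Key observation: pricing in NMP-units makes this a unit-strike call on the ratio S₁/S₂ — the risk-free rate cancels and cannot affect the value.

exchange price = 21.447595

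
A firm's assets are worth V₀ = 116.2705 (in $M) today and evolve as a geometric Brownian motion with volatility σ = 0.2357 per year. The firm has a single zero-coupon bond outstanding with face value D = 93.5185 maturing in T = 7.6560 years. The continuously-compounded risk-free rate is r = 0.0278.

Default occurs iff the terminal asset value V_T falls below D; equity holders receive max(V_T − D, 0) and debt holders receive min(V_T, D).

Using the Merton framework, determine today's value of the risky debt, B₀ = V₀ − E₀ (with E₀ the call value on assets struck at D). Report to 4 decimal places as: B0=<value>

With assets at 116.2705 and a single debt payment of 93.5185 at 7.6560 years:
d₁ = [ln(V₀/D) + (r + σ²/2)T] / (σ√T)
   = [ln(116.2705/93.5185) + (0.0278 + 0.5·0.2357²)·7.6560] / (0.2357·√7.6560)
   = [0.217760 + 0.425499] / 0.652170 = 0.986338
d₂ = d₁ − σ√T = 0.986338 − 0.652170 = 0.334168
N(d₁) = 0.838016,  N(d₂) = 0.630874,  e^(−rT) = 0.808288
E₀ = V₀·N(d₁) − D·e^(−rT)·N(d₂)
   = 116.2705·0.838016 − 93.5185·0.808288·0.630874 = 49.748906
B₀ = V₀ − E₀ = 116.2705 − 49.748906 = 66.521594

B0=66.5216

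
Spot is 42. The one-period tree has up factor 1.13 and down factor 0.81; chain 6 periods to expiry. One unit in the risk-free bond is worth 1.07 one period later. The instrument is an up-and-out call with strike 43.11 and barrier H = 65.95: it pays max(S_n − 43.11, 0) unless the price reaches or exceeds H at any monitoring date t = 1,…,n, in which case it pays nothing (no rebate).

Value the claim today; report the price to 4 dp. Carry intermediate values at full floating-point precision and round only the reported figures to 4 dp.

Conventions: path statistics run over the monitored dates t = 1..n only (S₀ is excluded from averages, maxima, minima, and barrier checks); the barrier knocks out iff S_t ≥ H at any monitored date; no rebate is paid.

With p* = (R−d)/(u−d) = 0.8125, sum probability × payoff across the paths and divide by R^6.
Enumerate all 2^6 = 64 price paths (U = up ×1.13, D = down ×0.81); each path with k up-moves has probability p*^k·(1−p*)^(6−k).
DDDDDD: M=34.0200, payoff=0.0000, prob=0.000043
UDDDDD: M=47.4600, payoff=0.0000, prob=0.000188
DUDDDD: M=38.4426, payoff=0.0000, prob=0.000188
UUDDDD: M=53.6298, payoff=0.0000, prob=0.000816
DDUDDD: M=34.0200, payoff=0.0000, prob=0.000188
UDUDDD: M=47.4600, payoff=0.0000, prob=0.000816
DUUDDD: M=43.4401, payoff=0.0000, prob=0.000816
UUUDDD: M=60.6017, payoff=0.0000, prob=0.003536
DDDUDD: M=34.0200, payoff=0.0000, prob=0.000188
UDDUDD: M=47.4600, payoff=0.0000, prob=0.000816
DUDUDD: M=38.4426, payoff=0.0000, prob=0.000816
UUDUDD: M=53.6298, payoff=0.0000, prob=0.003536
DDUUDD: M=35.1865, payoff=0.0000, prob=0.000816
UDUUDD: M=49.0874, payoff=0.0000, prob=0.003536
DUUUDD: M=49.0874, payoff=0.0000, prob=0.003536
UUUUDD: M=68.4799, payoff=0.0000, prob=0.015321
DDDDUD: M=34.0200, payoff=0.0000, prob=0.000188
UDDDUD: M=47.4600, payoff=0.0000, prob=0.000816
DUDDUD: M=38.4426, payoff=0.0000, prob=0.000816
UUDDUD: M=53.6298, payoff=0.0000, prob=0.003536
DDUDUD: M=34.0200, payoff=0.0000, prob=0.000816
UDUDUD: M=47.4600, payoff=0.0000, prob=0.003536
DUUDUD: M=43.4401, payoff=0.0000, prob=0.003536
UUUDUD: M=60.6017, payoff=1.8197, prob=0.015321
DDDUUD: M=34.0200, payoff=0.0000, prob=0.000816
UDDUUD: M=47.4600, payoff=0.0000, prob=0.003536
DUDUUD: M=39.7608, payoff=0.0000, prob=0.003536
UUDUUD: M=55.4687, payoff=1.8197, prob=0.015321
DDUUUD: M=39.7608, payoff=0.0000, prob=0.003536
UDUUUD: M=55.4687, payoff=1.8197, prob=0.015321
DUUUUD: M=55.4687, payoff=1.8197, prob=0.015321
UUUUUD: M=77.3823, payoff=0.0000, prob=0.066392
DDDDDU: M=34.0200, payoff=0.0000, prob=0.000188
UDDDDU: M=47.4600, payoff=0.0000, prob=0.000816
DUDDDU: M=38.4426, payoff=0.0000, prob=0.000816
UUDDDU: M=53.6298, payoff=0.0000, prob=0.003536
DDUDDU: M=34.0200, payoff=0.0000, prob=0.000816
UDUDDU: M=47.4600, payoff=0.0000, prob=0.003536
DUUDDU: M=43.4401, payoff=0.0000, prob=0.003536
UUUDDU: M=60.6017, payoff=1.8197, prob=0.015321
DDDUDU: M=34.0200, payoff=0.0000, prob=0.000816
UDDUDU: M=47.4600, payoff=0.0000, prob=0.003536
DUDUDU: M=38.4426, payoff=0.0000, prob=0.003536
UUDUDU: M=53.6298, payoff=1.8197, prob=0.015321
DDUUDU: M=35.1865, payoff=0.0000, prob=0.003536
UDUUDU: M=49.0874, payoff=1.8197, prob=0.015321
DUUUDU: M=49.0874, payoff=1.8197, prob=0.015321
UUUUDU: M=68.4799, payoff=0.0000, prob=0.066392
DDDDUU: M=34.0200, payoff=0.0000, prob=0.000816
UDDDUU: M=47.4600, payoff=0.0000, prob=0.003536
DUDDUU: M=38.4426, payoff=0.0000, prob=0.003536
UUDDUU: M=53.6298, payoff=1.8197, prob=0.015321
DDUDUU: M=34.0200, payoff=0.0000, prob=0.003536
UDUDUU: M=47.4600, payoff=1.8197, prob=0.015321
DUUDUU: M=44.9297, payoff=1.8197, prob=0.015321
UUUDUU: M=62.6796, payoff=19.5696, prob=0.066392
DDDUUU: M=34.0200, payoff=0.0000, prob=0.003536
UDDUUU: M=47.4600, payoff=1.8197, prob=0.015321
DUDUUU: M=44.9297, payoff=1.8197, prob=0.015321
UUDUUU: M=62.6796, payoff=19.5696, prob=0.066392
DDUUUU: M=44.9297, payoff=1.8197, prob=0.015321
UDUUUU: M=62.6796, payoff=19.5696, prob=0.066392
DUUUUU: M=62.6796, payoff=19.5696, prob=0.066392
UUUUUU: M=87.4420, payoff=0.0000, prob=0.287700
Price = Σ prob·payoff / R^6 = 5.587413 / 1.500730 = 3.7231

price = 3.7231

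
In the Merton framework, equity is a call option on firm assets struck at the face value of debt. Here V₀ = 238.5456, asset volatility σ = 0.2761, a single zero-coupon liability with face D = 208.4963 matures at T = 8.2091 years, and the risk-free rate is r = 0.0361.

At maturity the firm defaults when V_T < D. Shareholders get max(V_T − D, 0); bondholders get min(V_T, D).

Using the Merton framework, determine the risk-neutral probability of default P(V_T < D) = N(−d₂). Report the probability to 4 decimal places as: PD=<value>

Work the structural quantities from V₀ = 238.5456 against face 208.4963:
d₁ = [ln(V₀/D) + (r + σ²/2)T] / (σ√T)
   = [ln(238.5456/208.4963) + (0.0361 + 0.5·0.2761²)·8.2091] / (0.2761·√8.2091)
   = [0.134639 + 0.609243] / 0.791069 = 0.940351
d₂ = d₁ − σ√T = 0.940351 − 0.791069 = 0.149283
risk-neutral PD = N(−d₂) = N(-0.149283) = 0.440665

PD=0.4407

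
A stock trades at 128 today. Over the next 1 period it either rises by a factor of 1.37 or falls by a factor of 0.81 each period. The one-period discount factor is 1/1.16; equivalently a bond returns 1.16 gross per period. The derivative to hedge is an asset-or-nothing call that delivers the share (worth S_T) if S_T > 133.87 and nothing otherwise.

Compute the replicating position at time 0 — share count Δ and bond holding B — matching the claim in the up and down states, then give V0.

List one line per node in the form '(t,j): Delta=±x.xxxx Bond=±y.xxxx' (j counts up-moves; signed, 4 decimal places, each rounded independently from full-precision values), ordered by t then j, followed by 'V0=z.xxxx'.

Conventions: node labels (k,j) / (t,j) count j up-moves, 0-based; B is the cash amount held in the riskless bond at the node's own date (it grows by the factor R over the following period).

No-arbitrage ⇒ martingale measure with p* = (R−d)/(u−d) = 0.6250.
Payoffs at expiry: V(1,0)=0.0000, V(1,1)=175.3600
Node (0,0) S=128.0000: V=(p*·175.3600+(1−p*)·0.0000)/1.16=94.4828; Δ=(175.3600−0.0000)/(175.3600−103.6800)=2.4464; B=V−Δ·S=-218.6601
Check: Δ(0,0)·S0 + B(0,0) = 94.4828 = V0.

(0,0): Delta=2.4464 Bond=-218.6601
V0=94.4828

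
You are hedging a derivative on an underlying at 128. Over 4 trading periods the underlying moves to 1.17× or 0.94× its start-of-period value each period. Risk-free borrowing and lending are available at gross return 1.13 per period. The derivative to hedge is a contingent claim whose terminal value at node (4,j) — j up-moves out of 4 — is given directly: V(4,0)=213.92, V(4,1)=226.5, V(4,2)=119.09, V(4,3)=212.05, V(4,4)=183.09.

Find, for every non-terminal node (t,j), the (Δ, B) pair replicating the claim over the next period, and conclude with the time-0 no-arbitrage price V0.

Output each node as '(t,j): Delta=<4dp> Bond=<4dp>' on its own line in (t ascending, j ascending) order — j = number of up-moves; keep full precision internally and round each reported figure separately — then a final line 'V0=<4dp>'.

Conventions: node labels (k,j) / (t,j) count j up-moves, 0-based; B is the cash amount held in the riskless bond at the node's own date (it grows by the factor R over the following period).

Under the risk-neutral measure, an up-move has probability p* = (R−d)/(u−d) = 0.8261 and values discount at R = 1.13.
Payoffs at expiry: V(4,0)=213.9200, V(4,1)=226.5000, V(4,2)=119.0900, V(4,3)=212.0500, V(4,4)=183.0900
(3,0): S=106.3148. Δ = (V_up−V_dn)/(S_up−S_dn) = (226.5000−213.9200)/(124.3883−99.9359) = 0.5145. V = [p*·226.5000 + (1−p*)·213.9200]/1.13 = 198.5063. B = V − Δ·S = 143.8107.
(3,1): S=132.3279. Δ = (V_up−V_dn)/(S_up−S_dn) = (119.0900−226.5000)/(154.8237−124.3883) = -3.5291. V = [p*·119.0900 + (1−p*)·226.5000]/1.13 = 121.9204. B = V − Δ·S = 588.9204.
(3,2): S=164.7060. Δ = (V_up−V_dn)/(S_up−S_dn) = (212.0500−119.0900)/(192.7061−154.8237) = 2.4539. V = [p*·212.0500 + (1−p*)·119.0900]/1.13 = 173.3478. B = V − Δ·S = -230.8261.
(3,3): S=205.0065. Δ = (V_up−V_dn)/(S_up−S_dn) = (183.0900−212.0500)/(239.8576−192.7061) = -0.6142. V = [p*·183.0900 + (1−p*)·212.0500]/1.13 = 166.4836. B = V − Δ·S = 292.3967.
(2,0): S=113.1008. Δ = (V_up−V_dn)/(S_up−S_dn) = (121.9204−198.5063)/(132.3279−106.3148) = -2.9441. V = [p*·121.9204 + (1−p*)·198.5063]/1.13 = 119.6811. B = V − Δ·S = 452.6637.
(2,1): S=140.7744. Δ = (V_up−V_dn)/(S_up−S_dn) = (173.3478−121.9204)/(164.7060−132.3279) = 1.5883. V = [p*·173.3478 + (1−p*)·121.9204]/1.13 = 145.4902. B = V − Δ·S = -78.1075.
(2,2): S=175.2192. Δ = (V_up−V_dn)/(S_up−S_dn) = (166.4836−173.3478)/(205.0065−164.7060) = -0.1703. V = [p*·166.4836 + (1−p*)·173.3478]/1.13 = 148.3871. B = V − Δ·S = 178.2313.
(1,0): S=120.3200. Δ = (V_up−V_dn)/(S_up−S_dn) = (145.4902−119.6811)/(140.7744−113.1008) = 0.9326. V = [p*·145.4902 + (1−p*)·119.6811]/1.13 = 124.7802. B = V − Δ·S = 12.5668.
(1,1): S=149.7600. Δ = (V_up−V_dn)/(S_up−S_dn) = (148.3871−145.4902)/(175.2192−140.7744) = 0.0841. V = [p*·148.3871 + (1−p*)·145.4902]/1.13 = 130.8702. B = V − Δ·S = 118.2749.
(0,0): S=128.0000. Δ = (V_up−V_dn)/(S_up−S_dn) = (130.8702−124.7802)/(149.7600−120.3200) = 0.2069. V = [p*·130.8702 + (1−p*)·124.7802]/1.13 = 114.8770. B = V − Δ·S = 88.3990.
Check: Δ(0,0)·S0 + B(0,0) = 114.8770 = V0.

(0,0): Delta=0.2069 Bond=88.3990
(1,0): Delta=0.9326 Bond=12.5668
(1,1): Delta=0.0841 Bond=118.2749
(2,0): Delta=-2.9441 Bond=452.6637
(2,1): Delta=1.5883 Bond=-78.1075
(2,2): Delta=-0.1703 Bond=178.2313
(3,0): Delta=0.5145 Bond=143.8107
(3,1): Delta=-3.5291 Bond=588.9204
(3,2): Delta=2.4539 Bond=-230.8261
(3,3): Delta=-0.6142 Bond=292.3967
V0=114.8770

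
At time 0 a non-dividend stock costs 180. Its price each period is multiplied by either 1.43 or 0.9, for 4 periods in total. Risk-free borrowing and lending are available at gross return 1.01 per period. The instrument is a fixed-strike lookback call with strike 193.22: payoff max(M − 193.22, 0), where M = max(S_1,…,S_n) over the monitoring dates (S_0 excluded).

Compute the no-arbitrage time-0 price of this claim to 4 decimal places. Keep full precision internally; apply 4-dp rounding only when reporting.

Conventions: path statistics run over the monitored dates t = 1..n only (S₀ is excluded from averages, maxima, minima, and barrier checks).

Risk-neutral up-probability p* = (R−d)/(u−d) = (1.01−0.9)/(1.43−0.9) = 0.2075; the claim prices as the p*-weighted sum of path payoffs discounted by R^4.
Enumerate all 2^4 = 16 price paths (U = up ×1.43, D = down ×0.9); each path with k up-moves has probability p*^k·(1−p*)^(4−k).
DDDD: M=162.0000, payoff=0.0000, prob=0.394361
UDDD: M=257.4000, payoff=64.1800, prob=0.103285
DUDD: M=231.6600, payoff=38.4400, prob=0.103285
UUDD: M=368.0820, payoff=174.8620, prob=0.027051
DDUD: M=208.4940, payoff=15.2740, prob=0.103285
UDUD: M=331.2738, payoff=138.0538, prob=0.027051
DUUD: M=331.2738, payoff=138.0538, prob=0.027051
UUUD: M=526.3573, payoff=333.1373, prob=0.007085
DDDU: M=187.6446, payoff=0.0000, prob=0.103285
UDDU: M=298.1464, payoff=104.9264, prob=0.027051
DUDU: M=298.1464, payoff=104.9264, prob=0.027051
UUDU: M=473.7215, payoff=280.5015, prob=0.007085
DDUU: M=298.1464, payoff=104.9264, prob=0.027051
UDUU: M=473.7215, payoff=280.5015, prob=0.007085
DUUU: M=473.7215, payoff=280.5015, prob=0.007085
UUUU: M=752.6909, payoff=559.4709, prob=0.001856
Price = Σ prob·payoff / R^4 = 42.250958 / 1.040604 = 40.6023

price = 40.6023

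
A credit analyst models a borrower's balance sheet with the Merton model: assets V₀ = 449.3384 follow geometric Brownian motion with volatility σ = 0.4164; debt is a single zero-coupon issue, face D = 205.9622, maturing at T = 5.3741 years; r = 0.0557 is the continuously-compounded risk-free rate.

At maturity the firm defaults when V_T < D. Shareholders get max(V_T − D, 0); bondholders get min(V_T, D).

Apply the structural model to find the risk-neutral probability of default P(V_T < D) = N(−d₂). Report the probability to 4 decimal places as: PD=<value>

PD=0.2625

Apply the equity-as-call identities (strike 205.9622, horizon 5.3741 years):
d₁ = [ln(V₀/D) + (r + σ²/2)T] / (σ√T)
   = [ln(449.3384/205.9622) + (0.0557 + 0.5·0.4164²)·5.3741] / (0.4164·√5.3741)
   = [0.780084 + 0.765242] / 0.965303 = 1.600871
d₂ = d₁ − σ√T = 1.600871 − 0.965303 = 0.635569
risk-neutral PD = N(−d₂) = N(-0.635569) = 0.262529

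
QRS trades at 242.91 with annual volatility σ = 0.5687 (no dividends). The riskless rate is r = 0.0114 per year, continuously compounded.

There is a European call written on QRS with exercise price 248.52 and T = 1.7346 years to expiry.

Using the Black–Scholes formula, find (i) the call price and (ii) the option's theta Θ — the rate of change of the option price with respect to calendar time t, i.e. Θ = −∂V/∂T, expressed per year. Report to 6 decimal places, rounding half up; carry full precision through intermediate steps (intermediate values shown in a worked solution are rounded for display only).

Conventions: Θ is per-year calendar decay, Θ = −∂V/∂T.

σ√T = 0.5687·√1.7346 = 0.749002
d₁ = (ln(S/K) + (r+σ²/2)T) / (σ√T) = (ln(242.91/248.52) + (0.0114+0.5687²/2)·1.7346) / 0.749002 = (-0.022832 + 0.300276) / 0.749002 = 0.370418
d₂ = d₁ − σ√T = 0.370418 − 0.749002 = -0.378584
e^{−rT} = 0.980420
N(d₁) = 0.644465,  N(d₂) = 0.352499
Call price V = S·N(d₁) − K·e^{−rT}·N(d₂) = 156.546893 − 85.887662 = 70.659232
φ(d₁) = (1/√(2π))·e^{−d₁²/2} = 0.372491
Θ = −S·φ(d₁)·σ/(2√T) − r·K·e^{−rT}·N(d₂) = −19.535040 − 0.979119 = -20.514159

price = 70.659232
Θ = -20.514159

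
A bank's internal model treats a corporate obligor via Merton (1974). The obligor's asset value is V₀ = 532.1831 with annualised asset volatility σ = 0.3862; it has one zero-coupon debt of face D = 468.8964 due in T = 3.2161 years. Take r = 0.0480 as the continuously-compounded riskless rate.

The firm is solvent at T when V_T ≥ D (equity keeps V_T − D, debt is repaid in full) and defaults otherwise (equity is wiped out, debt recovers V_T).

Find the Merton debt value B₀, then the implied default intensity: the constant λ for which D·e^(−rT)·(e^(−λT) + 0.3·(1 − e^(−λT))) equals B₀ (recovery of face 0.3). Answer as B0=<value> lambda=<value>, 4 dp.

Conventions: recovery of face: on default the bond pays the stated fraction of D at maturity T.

Work the structural quantities from V₀ = 532.1831 against face 468.8964:
d₁ = [ln(V₀/D) + (r + σ²/2)T] / (σ√T)
   = [ln(532.1831/468.8964) + (0.0480 + 0.5·0.3862²)·3.2161] / (0.3862·√3.2161)
   = [0.126606 + 0.394214] / 0.692591 = 0.751987
d₂ = d₁ − σ√T = 0.751987 − 0.692591 = 0.059396
N(d₁) = 0.773971,  N(d₂) = 0.523682,  e^(−rT) = 0.856952
E₀ = V₀·N(d₁) − D·e^(−rT)·N(d₂)
   = 532.1831·0.773971 − 468.8964·0.856952·0.523682 = 201.467328
B₀ = V₀ − E₀ = 532.1831 − 201.467328 = 330.715772
e^(−λT) = (B₀·e^(rT)/D − 0.3)/(1 − 0.3) = (330.7158·1.166926/468.8964 − 0.3)/0.7 = 0.74720097
λ = −ln(0.74720097)/3.2161 = 0.090613

B0=330.7158 lambda=0.0906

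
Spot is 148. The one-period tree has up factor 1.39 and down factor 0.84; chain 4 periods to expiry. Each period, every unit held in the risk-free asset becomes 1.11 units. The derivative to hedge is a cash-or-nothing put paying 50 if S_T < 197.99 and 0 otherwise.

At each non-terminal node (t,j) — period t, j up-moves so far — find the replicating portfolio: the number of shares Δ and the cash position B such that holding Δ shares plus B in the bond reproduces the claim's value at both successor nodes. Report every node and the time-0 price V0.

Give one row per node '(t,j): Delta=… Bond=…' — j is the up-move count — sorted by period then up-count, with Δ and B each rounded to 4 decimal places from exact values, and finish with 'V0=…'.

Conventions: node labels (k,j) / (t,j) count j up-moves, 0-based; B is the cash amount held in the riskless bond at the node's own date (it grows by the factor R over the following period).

No-arbitrage ⇒ martingale measure with p* = (R−d)/(u−d) = 0.4909.
Expiry values: V(4,0)=50.0000, V(4,1)=50.0000, V(4,2)=0.0000, V(4,3)=0.0000, V(4,4)=0.0000
Node (3,0) S=87.7202: V=(p*·50.0000+(1−p*)·50.0000)/1.11=45.0450; Δ=(50.0000−50.0000)/(121.9311−73.6850)=0.0000; B=V−Δ·S=45.0450
Node (3,1) S=145.1560: V=(p*·0.0000+(1−p*)·50.0000)/1.11=22.9320; Δ=(0.0000−50.0000)/(201.7669−121.9311)=-0.6263; B=V−Δ·S=113.8411
Node (3,2) S=240.1987: V=(p*·0.0000+(1−p*)·0.0000)/1.11=0.0000; Δ=(0.0000−0.0000)/(333.8762−201.7669)=0.0000; B=V−Δ·S=0.0000
Node (3,3) S=397.4716: V=(p*·0.0000+(1−p*)·0.0000)/1.11=0.0000; Δ=(0.0000−0.0000)/(552.4855−333.8762)=0.0000; B=V−Δ·S=0.0000
Node (2,0) S=104.4288: V=(p*·22.9320+(1−p*)·45.0450)/1.11=30.8014; Δ=(22.9320−45.0450)/(145.1560−87.7202)=-0.3850; B=V−Δ·S=71.0069
Node (2,1) S=172.8048: V=(p*·0.0000+(1−p*)·22.9320)/1.11=10.5176; Δ=(0.0000−22.9320)/(240.1987−145.1560)=-0.2413; B=V−Δ·S=52.2121
Node (2,2) S=285.9508: V=(p*·0.0000+(1−p*)·0.0000)/1.11=0.0000; Δ=(0.0000−0.0000)/(397.4716−240.1987)=0.0000; B=V−Δ·S=0.0000
Node (1,0) S=124.3200: V=(p*·10.5176+(1−p*)·30.8014)/1.11=18.7783; Δ=(10.5176−30.8014)/(172.8048−104.4288)=-0.2967; B=V−Δ·S=55.6580
Node (1,1) S=205.7200: V=(p*·0.0000+(1−p*)·10.5176)/1.11=4.8238; Δ=(0.0000−10.5176)/(285.9508−172.8048)=-0.0930; B=V−Δ·S=23.9466
Node (0,0) S=148.0000: V=(p*·4.8238+(1−p*)·18.7783)/1.11=10.7458; Δ=(4.8238−18.7783)/(205.7200−124.3200)=-0.1714; B=V−Δ·S=36.1176
Verification: the root portfolio costs Δ(0,0)·S0 + B(0,0) = 10.7458, matching V0.

(0,0): Delta=-0.1714 Bond=36.1176
(1,0): Delta=-0.2967 Bond=55.6580
(1,1): Delta=-0.0930 Bond=23.9466
(2,0): Delta=-0.3850 Bond=71.0069
(2,1): Delta=-0.2413 Bond=52.2121
(2,2): Delta=0.0000 Bond=0.0000
(3,0): Delta=0.0000 Bond=45.0450
(3,1): Delta=-0.6263 Bond=113.8411
(3,2): Delta=0.0000 Bond=0.0000
(3,3): Delta=0.0000 Bond=0.0000
V0=10.7458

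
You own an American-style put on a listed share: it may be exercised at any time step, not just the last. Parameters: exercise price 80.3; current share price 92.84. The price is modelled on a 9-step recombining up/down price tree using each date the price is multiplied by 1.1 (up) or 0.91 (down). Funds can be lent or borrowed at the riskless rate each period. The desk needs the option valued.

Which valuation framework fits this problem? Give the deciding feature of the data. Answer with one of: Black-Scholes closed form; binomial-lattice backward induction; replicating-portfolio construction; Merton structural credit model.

framework: binomial-lattice backward induction

Key observation: the exercise right at every one of the 9 steps is what matters: each node needs max(80.3 − S, continuation), which only the stepwise tree valuation starting from spot 92.84 delivers.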